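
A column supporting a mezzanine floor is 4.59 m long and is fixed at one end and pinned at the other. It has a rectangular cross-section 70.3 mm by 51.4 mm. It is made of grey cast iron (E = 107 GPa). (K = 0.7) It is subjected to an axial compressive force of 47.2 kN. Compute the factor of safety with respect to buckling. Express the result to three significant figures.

Buckling occurs about the weak axis: I_min = h·b³/12 with b = 51.4 mm (the shorter side).
I_min = 70.3×51.4³/12 = 7.955×10^5 mm⁴
I = 7.955×10^5 mm⁴ = 7.955×10^-7 m⁴
Effective length L_e = K·L = 0.7 × 4.59 = 3.213 m
P_cr = π²EI / L_e² = π² × 107×10⁹ × 7.955×10^-7 / 3.213² = 8.138×10^4 N
Factor of safety n = P_cr / P = 81.381 / 47.2 = 1.72

n ≈ 1.72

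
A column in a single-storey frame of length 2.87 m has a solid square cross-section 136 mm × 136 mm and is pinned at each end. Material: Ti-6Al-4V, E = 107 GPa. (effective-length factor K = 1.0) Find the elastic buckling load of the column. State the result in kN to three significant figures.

P_cr ≈ 3660 kN

I = a⁴/12 = 136⁴/12 = 2.851×10^7 mm⁴
I = 2.851×10^7 mm⁴ = 2.851×10^-5 m⁴
Effective length L_e = K·L = 1 × 2.87 = 2.870 m
P_cr = π²EI / L_e² = π² × 107×10⁹ × 2.851×10^-5 / 2.870² = 3.655×10^6 N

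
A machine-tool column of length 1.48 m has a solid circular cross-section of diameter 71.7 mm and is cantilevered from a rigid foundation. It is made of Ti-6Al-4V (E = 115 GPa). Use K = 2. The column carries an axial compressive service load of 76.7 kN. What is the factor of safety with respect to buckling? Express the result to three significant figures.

n ≈ 2.19

I = πd⁴/64 = π×71.7⁴/64 = 1.297×10^6 mm⁴
I = 1.297×10^6 mm⁴ = 1.297×10^-6 m⁴
Effective length L_e = K·L = 2 × 1.48 = 2.960 m
P_cr = π²EI / L_e² = π² × 115×10⁹ × 1.297×10^-6 / 2.960² = 1.681×10^5 N
Factor of safety n = P_cr / P = 168.06 / 76.7 = 2.19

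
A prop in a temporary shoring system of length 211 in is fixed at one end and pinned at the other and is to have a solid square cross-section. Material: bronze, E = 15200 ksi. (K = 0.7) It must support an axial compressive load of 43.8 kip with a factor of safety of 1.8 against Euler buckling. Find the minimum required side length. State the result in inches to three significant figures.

Required P_cr = n·P = 1.8 × 43.8 = 78.84 kip
L_e = K·L = 0.7 × 211 = 147.7 in
Required I = P_cr·L_e²/(π²E) = 7.884×10^4 × 147.7² / (π² × 1.52×10^7) = 11.46 in⁴
Solid square: I = a⁴/12  ⇒  a = (12I)^(1/4) = (12×11.46)^(1/4) = 3.42 in

a ≈ 3.42 in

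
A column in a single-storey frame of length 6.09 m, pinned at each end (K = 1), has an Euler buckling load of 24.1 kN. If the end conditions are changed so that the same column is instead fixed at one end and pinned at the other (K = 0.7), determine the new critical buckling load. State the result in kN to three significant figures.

P_cr ≈ 49.2 kN

P_cr ∝ 1/K², so P_cr,new = P_cr,old × (K_old/K_new)² = 24.1 × (1/0.7)²
= 24.1 × 2.041 = 49.2 kN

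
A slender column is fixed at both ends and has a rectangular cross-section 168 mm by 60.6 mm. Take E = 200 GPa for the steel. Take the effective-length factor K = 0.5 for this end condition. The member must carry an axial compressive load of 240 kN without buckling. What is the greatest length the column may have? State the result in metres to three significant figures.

L_max ≈ 10.1 m

Buckling occurs about the weak axis: I_min = h·b³/12 with b = 60.6 mm (the shorter side).
I_min = 168×60.6³/12 = 3.116×10^6 mm⁴
I = 3.116×10^-6 m⁴
At the buckling limit P_cr = P = 2.400×10^5 N
From P_cr = π²EI/(K·L)²:  L = (1/K)·√(π²EI/P_cr) = (1/0.5)·√(π²×2.00×10^11×3.116×10^-6/2.400×10^5)
L = 10.1 m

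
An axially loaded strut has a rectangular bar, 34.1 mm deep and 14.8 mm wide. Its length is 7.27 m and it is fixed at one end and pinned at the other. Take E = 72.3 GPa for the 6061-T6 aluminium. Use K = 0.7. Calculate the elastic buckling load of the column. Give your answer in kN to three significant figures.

P_cr ≈ 0.254 kN

Buckling occurs about the weak axis: I_min = h·b³/12 with b = 14.8 mm (the shorter side).
I_min = 34.1×14.8³/12 = 9.212×10^3 mm⁴
I = 9.212×10^3 mm⁴ = 9.212×10^-9 m⁴
Effective length L_e = K·L = 0.7 × 7.27 = 5.089 m
P_cr = π²EI / L_e² = π² × 72.3×10⁹ × 9.212×10^-9 / 5.089² = 253.8 N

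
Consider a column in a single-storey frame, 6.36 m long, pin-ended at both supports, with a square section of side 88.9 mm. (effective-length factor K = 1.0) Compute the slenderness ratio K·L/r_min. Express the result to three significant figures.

λ ≈ 248

For a square r = a/√12 = 88.9/√12 = 25.66 mm
L_e = K·L = 1 × 6.36 m = 6.360 m = 6360.0 mm
λ = L_e / r_min = 6360.0 / 25.66 = 248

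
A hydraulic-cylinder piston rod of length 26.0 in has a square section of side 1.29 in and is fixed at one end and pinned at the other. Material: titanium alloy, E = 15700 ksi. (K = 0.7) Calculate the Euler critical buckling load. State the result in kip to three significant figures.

P_cr ≈ 108 kip

I = a⁴/12 = 1.29⁴/12 = 0.2308 in⁴
Effective length L_e = K·L = 0.7 × 26.0 = 18.20 in
P_cr = π²EI / L_e² = π² × 15700×10³ × 0.2308 / 18.20² = 1.080×10^5 lb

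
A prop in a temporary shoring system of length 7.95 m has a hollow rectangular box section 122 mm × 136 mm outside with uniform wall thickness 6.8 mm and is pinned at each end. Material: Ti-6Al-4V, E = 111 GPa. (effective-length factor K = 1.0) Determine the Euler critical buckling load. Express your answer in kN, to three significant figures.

P_cr ≈ 132 kN

Inner dimensions: h_i = 136 − 2×6.8 = 122.4 mm, b_i = 122 − 2×6.8 = 108.4 mm
Weak-axis I_min = (h_o·b_o³ − h_i·b_i³)/12 with b_o = 122, b_i = 108.4 mm (shorter outer/inner sides).
I_min = (136×122³ − 122.4×108.4³)/12 = 7.587×10^6 mm⁴
I = 7.587×10^6 mm⁴ = 7.587×10^-6 m⁴
Effective length L_e = K·L = 1 × 7.95 = 7.950 m
P_cr = π²EI / L_e² = π² × 111×10⁹ × 7.587×10^-6 / 7.950² = 1.315×10^5 N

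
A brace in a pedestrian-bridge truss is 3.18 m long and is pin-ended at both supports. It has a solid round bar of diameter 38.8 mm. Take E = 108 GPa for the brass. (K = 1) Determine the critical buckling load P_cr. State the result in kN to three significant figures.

I = πd⁴/64 = π×38.8⁴/64 = 1.112×10^5 mm⁴
I = 1.112×10^5 mm⁴ = 1.112×10^-7 m⁴
Effective length L_e = K·L = 1 × 3.18 = 3.180 m
P_cr = π²EI / L_e² = π² × 108×10⁹ × 1.112×10^-7 / 3.180² = 1.173×10^4 N

P_cr ≈ 11.7 kN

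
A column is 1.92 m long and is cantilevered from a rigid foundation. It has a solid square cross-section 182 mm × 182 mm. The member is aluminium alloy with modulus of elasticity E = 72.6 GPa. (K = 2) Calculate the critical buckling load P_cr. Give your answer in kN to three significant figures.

I = a⁴/12 = 182⁴/12 = 9.143×10^7 mm⁴
I = 9.143×10^7 mm⁴ = 9.143×10^-5 m⁴
Effective length L_e = K·L = 2 × 1.92 = 3.840 m
P_cr = π²EI / L_e² = π² × 72.6×10⁹ × 9.143×10^-5 / 3.840² = 4.443×10^6 N

P_cr ≈ 4440 kN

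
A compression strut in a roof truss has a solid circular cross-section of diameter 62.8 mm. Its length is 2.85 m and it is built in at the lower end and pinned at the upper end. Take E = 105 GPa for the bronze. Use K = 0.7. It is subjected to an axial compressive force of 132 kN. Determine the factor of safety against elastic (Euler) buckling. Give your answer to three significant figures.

n ≈ 1.51

I = πd⁴/64 = π×62.8⁴/64 = 7.635×10^5 mm⁴
I = 7.635×10^5 mm⁴ = 7.635×10^-7 m⁴
Effective length L_e = K·L = 0.7 × 2.85 = 1.995 m
P_cr = π²EI / L_e² = π² × 105×10⁹ × 7.635×10^-7 / 1.995² = 1.988×10^5 N
Factor of safety n = P_cr / P = 198.80 / 132 = 1.51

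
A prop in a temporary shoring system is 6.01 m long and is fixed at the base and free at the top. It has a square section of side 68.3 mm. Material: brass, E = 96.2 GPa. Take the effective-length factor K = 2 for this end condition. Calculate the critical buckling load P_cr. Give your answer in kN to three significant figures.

I = a⁴/12 = 68.3⁴/12 = 1.813×10^6 mm⁴
I = 1.813×10^6 mm⁴ = 1.813×10^-6 m⁴
Effective length L_e = K·L = 2 × 6.01 = 12.02 m
P_cr = π²EI / L_e² = π² × 96.2×10⁹ × 1.813×10^-6 / 12.02² = 1.192×10^4 N

P_cr ≈ 11.9 kN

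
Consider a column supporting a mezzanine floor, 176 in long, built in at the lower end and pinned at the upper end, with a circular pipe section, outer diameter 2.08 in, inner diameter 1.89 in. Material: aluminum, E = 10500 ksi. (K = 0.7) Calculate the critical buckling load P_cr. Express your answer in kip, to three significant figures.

d_o = 2.08 in, d_i = 1.89 in
I = π(d_o⁴ − d_i⁴)/64 = π(2.08⁴ − 1.890⁴)/64 = 0.2925 in⁴
Effective length L_e = K·L = 0.7 × 176 = 123.2 in
P_cr = π²EI / L_e² = π² × 10500×10³ × 0.2925 / 123.2² = 1.997×10^3 lb

P_cr ≈ 2.00 kip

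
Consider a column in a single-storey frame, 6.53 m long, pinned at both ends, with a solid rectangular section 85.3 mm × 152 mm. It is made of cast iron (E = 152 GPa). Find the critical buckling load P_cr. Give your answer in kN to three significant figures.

P_cr ≈ 277 kN

Buckling occurs about the weak axis: I_min = h·b³/12 with b = 85.3 mm (the shorter side).
I_min = 152×85.3³/12 = 7.862×10^6 mm⁴
I = 7.862×10^6 mm⁴ = 7.862×10^-6 m⁴
Effective length L_e = K·L = 1 × 6.53 = 6.530 m
P_cr = π²EI / L_e² = π² × 152×10⁹ × 7.862×10^-6 / 6.530² = 2.766×10^5 N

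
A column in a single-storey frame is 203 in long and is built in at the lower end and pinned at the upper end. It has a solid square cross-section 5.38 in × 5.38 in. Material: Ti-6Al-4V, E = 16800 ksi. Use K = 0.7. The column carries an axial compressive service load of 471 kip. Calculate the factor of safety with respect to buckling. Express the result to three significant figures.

n ≈ 1.22

I = a⁴/12 = 5.38⁴/12 = 69.81 in⁴
Effective length L_e = K·L = 0.7 × 203 = 142.1 in
P_cr = π²EI / L_e² = π² × 16800×10³ × 69.81 / 142.1² = 5.733×10^5 lb
Factor of safety n = P_cr / P = 573.28 / 471 = 1.22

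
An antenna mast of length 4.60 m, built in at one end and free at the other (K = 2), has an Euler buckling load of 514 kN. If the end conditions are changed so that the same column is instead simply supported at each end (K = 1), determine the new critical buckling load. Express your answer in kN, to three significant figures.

P_cr ≈ 2060 kN

P_cr ∝ 1/K², so P_cr,new = P_cr,old × (K_old/K_new)² = 514 × (2/1)²
= 514 × 4.000 = 2060 kN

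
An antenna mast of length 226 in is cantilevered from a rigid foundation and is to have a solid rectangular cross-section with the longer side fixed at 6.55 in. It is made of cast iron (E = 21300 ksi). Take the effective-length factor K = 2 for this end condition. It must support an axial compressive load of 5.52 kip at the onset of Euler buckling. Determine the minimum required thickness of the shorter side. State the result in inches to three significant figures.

b ≈ 2.14 in

L_e = K·L = 2 × 226 = 452.0 in
Required I = P_cr·L_e²/(π²E) = 5.520×10^3 × 452.0² / (π² × 2.13×10^7) = 5.365 in⁴
Rectangle, weak axis: I_min = h·b³/12 with h = 6.55 in fixed  ⇒  b = (12I/h)^(1/3) = 2.14 in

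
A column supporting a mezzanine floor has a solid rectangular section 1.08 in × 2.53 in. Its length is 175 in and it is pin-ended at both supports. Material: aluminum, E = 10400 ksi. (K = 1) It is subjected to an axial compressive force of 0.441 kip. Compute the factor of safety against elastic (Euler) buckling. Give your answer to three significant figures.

Buckling occurs about the weak axis: I_min = h·b³/12 with b = 1.08 in (the shorter side).
I_min = 2.53×1.08³/12 = 0.2656 in⁴
Effective length L_e = K·L = 1 × 175 = 175.0 in
P_cr = π²EI / L_e² = π² × 10400×10³ × 0.2656 / 175.0² = 890.2 lb
Factor of safety n = P_cr / P = 0.89016 / 0.441 = 2.02

n ≈ 2.02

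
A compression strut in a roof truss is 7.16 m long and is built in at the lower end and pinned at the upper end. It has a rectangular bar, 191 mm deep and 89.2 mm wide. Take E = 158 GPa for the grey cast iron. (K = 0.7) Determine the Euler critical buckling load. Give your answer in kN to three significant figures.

P_cr ≈ 701 kN

Buckling occurs about the weak axis: I_min = h·b³/12 with b = 89.2 mm (the shorter side).
I_min = 191×89.2³/12 = 1.130×10^7 mm⁴
I = 1.130×10^7 mm⁴ = 1.130×10^-5 m⁴
Effective length L_e = K·L = 0.7 × 7.16 = 5.012 m
P_cr = π²EI / L_e² = π² × 158×10⁹ × 1.130×10^-5 / 5.012² = 7.013×10^5 N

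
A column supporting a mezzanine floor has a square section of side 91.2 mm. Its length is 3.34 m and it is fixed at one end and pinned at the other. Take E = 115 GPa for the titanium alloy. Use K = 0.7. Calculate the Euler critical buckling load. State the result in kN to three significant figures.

P_cr ≈ 1200 kN

I = a⁴/12 = 91.2⁴/12 = 5.765×10^6 mm⁴
I = 5.765×10^6 mm⁴ = 5.765×10^-6 m⁴
Effective length L_e = K·L = 0.7 × 3.34 = 2.338 m
P_cr = π²EI / L_e² = π² × 115×10⁹ × 5.765×10^-6 / 2.338² = 1.197×10^6 N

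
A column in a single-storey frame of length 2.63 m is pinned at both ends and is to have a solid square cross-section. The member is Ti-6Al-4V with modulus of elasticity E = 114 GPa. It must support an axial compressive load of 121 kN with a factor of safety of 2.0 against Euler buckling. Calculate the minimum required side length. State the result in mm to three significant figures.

Required P_cr = n·P = 2.0 × 121 = 242.0 kN
L_e = K·L = 1 × 2.63 = 2.630 m
Required I = P_cr·L_e²/(π²E) = 2.420×10^5 × 2.630² / (π² × 1.14×10^11) = 1.488×10^-6 m⁴
I_req = 1.488×10^6 mm⁴
Solid square: I = a⁴/12  ⇒  a = (12I)^(1/4) = (12×1.488×10^6)^(1/4) = 65.0 mm

a ≈ 65.0 mm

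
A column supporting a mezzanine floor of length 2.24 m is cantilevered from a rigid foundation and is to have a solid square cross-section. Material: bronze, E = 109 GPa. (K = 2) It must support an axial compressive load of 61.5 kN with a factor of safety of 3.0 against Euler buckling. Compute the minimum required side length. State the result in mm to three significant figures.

Required P_cr = n·P = 3.0 × 61.5 = 184.5 kN
L_e = K·L = 2 × 2.24 = 4.480 m
Required I = P_cr·L_e²/(π²E) = 1.845×10^5 × 4.480² / (π² × 1.09×10^11) = 3.442×10^-6 m⁴
I_req = 3.442×10^6 mm⁴
Solid square: I = a⁴/12  ⇒  a = (12I)^(1/4) = (12×3.442×10^6)^(1/4) = 80.2 mm

a ≈ 80.2 mm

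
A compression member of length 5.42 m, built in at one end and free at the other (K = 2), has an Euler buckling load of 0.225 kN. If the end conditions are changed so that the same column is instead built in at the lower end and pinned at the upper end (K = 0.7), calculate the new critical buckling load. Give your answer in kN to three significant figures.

P_cr ≈ 1.84 kN

P_cr ∝ 1/K², so P_cr,new = P_cr,old × (K_old/K_new)² = 0.225 × (2/0.7)²
= 0.225 × 8.163 = 1.84 kN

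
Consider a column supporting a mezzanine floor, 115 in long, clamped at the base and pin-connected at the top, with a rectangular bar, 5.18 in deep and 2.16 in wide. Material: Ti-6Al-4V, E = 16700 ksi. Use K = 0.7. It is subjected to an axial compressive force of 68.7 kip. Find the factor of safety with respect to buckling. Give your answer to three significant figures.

n ≈ 1.61

Buckling occurs about the weak axis: I_min = h·b³/12 with b = 2.16 in (the shorter side).
I_min = 5.18×2.16³/12 = 4.350 in⁴
Effective length L_e = K·L = 0.7 × 115 = 80.50 in
P_cr = π²EI / L_e² = π² × 16700×10³ × 4.350 / 80.50² = 1.106×10^5 lb
Factor of safety n = P_cr / P = 110.65 / 68.7 = 1.61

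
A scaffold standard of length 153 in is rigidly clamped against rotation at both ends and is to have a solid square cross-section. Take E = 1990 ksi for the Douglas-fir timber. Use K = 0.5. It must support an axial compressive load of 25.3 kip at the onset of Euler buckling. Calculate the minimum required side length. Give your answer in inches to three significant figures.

L_e = K·L = 0.5 × 153 = 76.50 in
Required I = P_cr·L_e²/(π²E) = 2.530×10^4 × 76.50² / (π² × 1.99×10^6) = 7.539 in⁴
Solid square: I = a⁴/12  ⇒  a = (12I)^(1/4) = (12×7.539)^(1/4) = 3.08 in

a ≈ 3.08 in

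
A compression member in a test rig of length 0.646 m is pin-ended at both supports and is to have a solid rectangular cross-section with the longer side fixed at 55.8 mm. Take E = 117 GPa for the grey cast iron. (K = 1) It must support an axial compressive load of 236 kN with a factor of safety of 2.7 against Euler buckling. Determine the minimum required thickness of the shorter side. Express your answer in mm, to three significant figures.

b ≈ 36.7 mm

Required P_cr = n·P = 2.7 × 236 = 637.2 kN
L_e = K·L = 1 × 0.646 = 0.6460 m
Required I = P_cr·L_e²/(π²E) = 6.372×10^5 × 0.6460² / (π² × 1.17×10^11) = 2.303×10^-7 m⁴
I_req = 2.303×10^5 mm⁴
Rectangle, weak axis: I_min = h·b³/12 with h = 55.8 mm fixed  ⇒  b = (12I/h)^(1/3) = 36.7 mm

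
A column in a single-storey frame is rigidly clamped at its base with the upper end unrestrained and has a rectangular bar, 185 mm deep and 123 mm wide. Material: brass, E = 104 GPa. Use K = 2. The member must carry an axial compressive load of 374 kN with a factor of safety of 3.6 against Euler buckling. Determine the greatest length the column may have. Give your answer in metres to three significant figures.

L_max ≈ 2.34 m

Buckling occurs about the weak axis: I_min = h·b³/12 with b = 123 mm (the shorter side).
I_min = 185×123³/12 = 2.869×10^7 mm⁴
I = 2.869×10^-5 m⁴
Required critical load P_cr = n·P = 3.6 × 374 = 1346 kN = 1.346×10^6 N
From P_cr = π²EI/(K·L)²:  L = (1/K)·√(π²EI/P_cr) = (1/2)·√(π²×1.04×10^11×2.869×10^-5/1.346×10^6)
L = 2.34 m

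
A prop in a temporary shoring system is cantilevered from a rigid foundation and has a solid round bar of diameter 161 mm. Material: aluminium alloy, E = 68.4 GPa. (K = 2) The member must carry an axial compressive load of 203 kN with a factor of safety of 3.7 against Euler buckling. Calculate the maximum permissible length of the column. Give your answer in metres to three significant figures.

I = πd⁴/64 = π×161⁴/64 = 3.298×10^7 mm⁴
I = 3.298×10^-5 m⁴
Required critical load P_cr = n·P = 3.7 × 203 = 751.1 kN = 7.511×10^5 N
From P_cr = π²EI/(K·L)²:  L = (1/K)·√(π²EI/P_cr) = (1/2)·√(π²×6.84×10^10×3.298×10^-5/7.511×10^5)
L = 2.72 m

L_max ≈ 2.72 m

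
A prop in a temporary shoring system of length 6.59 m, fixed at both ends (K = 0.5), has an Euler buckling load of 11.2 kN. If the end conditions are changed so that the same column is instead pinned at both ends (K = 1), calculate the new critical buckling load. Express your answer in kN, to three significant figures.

P_cr ∝ 1/K², so P_cr,new = P_cr,old × (K_old/K_new)² = 11.2 × (0.5/1)²
= 11.2 × 0.2500 = 2.80 kN

P_cr ≈ 2.80 kN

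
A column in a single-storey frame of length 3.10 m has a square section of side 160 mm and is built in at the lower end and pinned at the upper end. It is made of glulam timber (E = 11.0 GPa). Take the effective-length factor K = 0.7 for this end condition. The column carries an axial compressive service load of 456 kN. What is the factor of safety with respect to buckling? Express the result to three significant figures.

I = a⁴/12 = 160⁴/12 = 5.461×10^7 mm⁴
I = 5.461×10^7 mm⁴ = 5.461×10^-5 m⁴
Effective length L_e = K·L = 0.7 × 3.10 = 2.170 m
P_cr = π²EI / L_e² = π² × 11.0×10⁹ × 5.461×10^-5 / 2.170² = 1.259×10^6 N
Factor of safety n = P_cr / P = 1259.1 / 456 = 2.76

n ≈ 2.76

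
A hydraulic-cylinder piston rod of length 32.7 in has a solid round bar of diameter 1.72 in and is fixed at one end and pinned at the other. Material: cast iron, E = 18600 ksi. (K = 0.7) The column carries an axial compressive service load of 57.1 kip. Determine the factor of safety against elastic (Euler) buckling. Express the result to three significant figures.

I = πd⁴/64 = π×1.72⁴/64 = 0.4296 in⁴
Effective length L_e = K·L = 0.7 × 32.7 = 22.89 in
P_cr = π²EI / L_e² = π² × 18600×10³ × 0.4296 / 22.89² = 1.505×10^5 lb
Factor of safety n = P_cr / P = 150.52 / 57.1 = 2.64

n ≈ 2.64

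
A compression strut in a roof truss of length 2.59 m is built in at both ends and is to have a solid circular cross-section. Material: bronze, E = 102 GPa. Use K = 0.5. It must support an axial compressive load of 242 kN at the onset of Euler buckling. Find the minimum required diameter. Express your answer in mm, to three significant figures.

d ≈ 53.5 mm

L_e = K·L = 0.5 × 2.59 = 1.295 m
Required I = P_cr·L_e²/(π²E) = 2.420×10^5 × 1.295² / (π² × 1.02×10^11) = 4.031×10^-7 m⁴
I_req = 4.031×10^5 mm⁴
Solid circle: I = πd⁴/64  ⇒  d = (64I/π)^(1/4) = (64×4.031×10^5/π)^(1/4) = 53.5 mm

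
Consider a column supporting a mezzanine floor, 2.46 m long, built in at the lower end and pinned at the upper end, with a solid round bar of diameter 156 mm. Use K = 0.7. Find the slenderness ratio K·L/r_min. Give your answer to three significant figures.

λ ≈ 44.2

For a solid circle r = d/4 = 156/4 = 39.00 mm
L_e = K·L = 0.7 × 2.46 m = 1.722 m = 1722.0 mm
λ = L_e / r_min = 1722.0 / 39.00 = 44.2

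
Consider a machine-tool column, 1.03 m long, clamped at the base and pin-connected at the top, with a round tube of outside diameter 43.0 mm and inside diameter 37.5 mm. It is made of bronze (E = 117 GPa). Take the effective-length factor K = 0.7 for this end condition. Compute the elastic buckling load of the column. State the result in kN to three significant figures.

P_cr ≈ 157 kN

d_o = 43.0 mm, d_i = 37.5 mm
I = π(d_o⁴ − d_i⁴)/64 = π(43.0⁴ − 37.50⁴)/64 = 7.075×10^4 mm⁴
I = 7.075×10^4 mm⁴ = 7.075×10^-8 m⁴
Effective length L_e = K·L = 0.7 × 1.03 = 0.7210 m
P_cr = π²EI / L_e² = π² × 117×10⁹ × 7.075×10^-8 / 0.7210² = 1.572×10^5 N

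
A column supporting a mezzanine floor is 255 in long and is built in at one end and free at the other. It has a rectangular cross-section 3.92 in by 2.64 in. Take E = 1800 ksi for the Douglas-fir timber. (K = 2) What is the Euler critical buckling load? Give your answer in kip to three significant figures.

P_cr ≈ 0.411 kip

Buckling occurs about the weak axis: I_min = h·b³/12 with b = 2.64 in (the shorter side).
I_min = 3.92×2.64³/12 = 6.011 in⁴
Effective length L_e = K·L = 2 × 255 = 510.0 in
P_cr = π²EI / L_e² = π² × 1800×10³ × 6.011 / 510.0² = 410.5 lb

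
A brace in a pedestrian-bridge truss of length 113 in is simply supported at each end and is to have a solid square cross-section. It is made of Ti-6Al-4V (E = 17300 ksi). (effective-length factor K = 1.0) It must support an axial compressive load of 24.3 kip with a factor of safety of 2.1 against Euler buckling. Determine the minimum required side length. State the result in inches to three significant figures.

a ≈ 2.60 in

Required P_cr = n·P = 2.1 × 24.3 = 51.03 kip
L_e = K·L = 1 × 113 = 113.0 in
Required I = P_cr·L_e²/(π²E) = 5.103×10^4 × 113.0² / (π² × 1.73×10^7) = 3.816 in⁴
Solid square: I = a⁴/12  ⇒  a = (12I)^(1/4) = (12×3.816)^(1/4) = 2.60 in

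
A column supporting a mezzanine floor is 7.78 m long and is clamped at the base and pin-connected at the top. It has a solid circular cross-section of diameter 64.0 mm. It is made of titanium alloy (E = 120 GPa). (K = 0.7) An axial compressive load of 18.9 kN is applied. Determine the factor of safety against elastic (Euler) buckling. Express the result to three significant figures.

n ≈ 1.74

I = πd⁴/64 = π×64.0⁴/64 = 8.235×10^5 mm⁴
I = 8.235×10^5 mm⁴ = 8.235×10^-7 m⁴
Effective length L_e = K·L = 0.7 × 7.78 = 5.446 m
P_cr = π²EI / L_e² = π² × 120×10⁹ × 8.235×10^-7 / 5.446² = 3.289×10^4 N
Factor of safety n = P_cr / P = 32.886 / 18.9 = 1.74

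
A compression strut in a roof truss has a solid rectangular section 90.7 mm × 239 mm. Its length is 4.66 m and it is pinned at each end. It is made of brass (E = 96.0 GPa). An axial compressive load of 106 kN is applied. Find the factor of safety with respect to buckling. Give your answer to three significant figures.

Buckling occurs about the weak axis: I_min = h·b³/12 with b = 90.7 mm (the shorter side).
I_min = 239×90.7³/12 = 1.486×10^7 mm⁴
I = 1.486×10^7 mm⁴ = 1.486×10^-5 m⁴
Effective length L_e = K·L = 1 × 4.66 = 4.660 m
P_cr = π²EI / L_e² = π² × 96.0×10⁹ × 1.486×10^-5 / 4.660² = 6.484×10^5 N
Factor of safety n = P_cr / P = 648.39 / 106 = 6.12

n ≈ 6.12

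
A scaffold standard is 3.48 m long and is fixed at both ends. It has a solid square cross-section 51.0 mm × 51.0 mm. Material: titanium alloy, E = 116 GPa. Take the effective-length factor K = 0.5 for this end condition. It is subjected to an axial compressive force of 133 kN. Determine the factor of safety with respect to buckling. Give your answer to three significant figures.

n ≈ 1.60

I = a⁴/12 = 51.0⁴/12 = 5.638×10^5 mm⁴
I = 5.638×10^5 mm⁴ = 5.638×10^-7 m⁴
Effective length L_e = K·L = 0.5 × 3.48 = 1.740 m
P_cr = π²EI / L_e² = π² × 116×10⁹ × 5.638×10^-7 / 1.740² = 2.132×10^5 N
Factor of safety n = P_cr / P = 213.19 / 133 = 1.60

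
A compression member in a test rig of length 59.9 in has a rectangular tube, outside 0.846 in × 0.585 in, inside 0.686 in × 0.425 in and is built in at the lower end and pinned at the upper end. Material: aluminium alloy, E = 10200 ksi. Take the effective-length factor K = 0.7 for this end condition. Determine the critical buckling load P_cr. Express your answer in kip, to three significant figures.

P_cr ≈ 0.557 kip

Weak-axis I_min = (h_o·b_o³ − h_i·b_i³)/12 with b_o = 0.585, b_i = 0.4250 in (shorter outer/inner sides).
I_min = (0.846×0.585³ − 0.6860×0.4250³)/12 = 9.726×10^-3 in⁴
Effective length L_e = K·L = 0.7 × 59.9 = 41.93 in
P_cr = π²EI / L_e² = π² × 10200×10³ × 9.726×10^-3 / 41.93² = 556.9 lb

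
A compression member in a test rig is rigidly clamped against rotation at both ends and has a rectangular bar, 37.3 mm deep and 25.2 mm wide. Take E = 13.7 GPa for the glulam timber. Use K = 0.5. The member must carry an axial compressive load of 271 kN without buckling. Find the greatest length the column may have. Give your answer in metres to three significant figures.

Buckling occurs about the weak axis: I_min = h·b³/12 with b = 25.2 mm (the shorter side).
I_min = 37.3×25.2³/12 = 4.974×10^4 mm⁴
I = 4.974×10^-8 m⁴
At the buckling limit P_cr = P = 2.710×10^5 N
From P_cr = π²EI/(K·L)²:  L = (1/K)·√(π²EI/P_cr) = (1/0.5)·√(π²×1.37×10^10×4.974×10^-8/2.710×10^5)
L = 0.315 m

L_max ≈ 0.315 m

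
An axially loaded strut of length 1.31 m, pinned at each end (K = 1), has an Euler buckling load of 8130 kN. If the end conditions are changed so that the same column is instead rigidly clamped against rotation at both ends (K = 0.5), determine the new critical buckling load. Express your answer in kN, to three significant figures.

P_cr ∝ 1/K², so P_cr,new = P_cr,old × (K_old/K_new)² = 8130 × (1/0.5)²
= 8130 × 4.000 = 32500 kN

P_cr ≈ 32500 kN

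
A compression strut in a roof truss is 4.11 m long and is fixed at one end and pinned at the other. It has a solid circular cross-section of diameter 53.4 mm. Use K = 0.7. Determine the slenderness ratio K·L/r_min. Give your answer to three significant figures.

I = πd⁴/64 = π×53.4⁴/64 = 3.991×10^5 mm⁴
A = 2.240×10^3 mm²;  r_min = √(I/A) = √(3.991×10^5/2.240×10^3) = 13.35 mm
L_e = K·L = 0.7 × 4.11 m = 2.877 m = 2877.0 mm
λ = L_e / r_min = 2877.0 / 13.35 = 216

λ ≈ 216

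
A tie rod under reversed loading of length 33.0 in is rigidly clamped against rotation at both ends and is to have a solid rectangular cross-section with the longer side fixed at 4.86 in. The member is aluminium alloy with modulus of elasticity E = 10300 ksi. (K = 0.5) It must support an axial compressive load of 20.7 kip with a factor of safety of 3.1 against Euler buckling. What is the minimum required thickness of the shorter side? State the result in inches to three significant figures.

Required P_cr = n·P = 3.1 × 20.7 = 64.17 kip
L_e = K·L = 0.5 × 33.0 = 16.50 in
Required I = P_cr·L_e²/(π²E) = 6.417×10^4 × 16.50² / (π² × 1.03×10^7) = 0.1719 in⁴
Rectangle, weak axis: I_min = h·b³/12 with h = 4.86 in fixed  ⇒  b = (12I/h)^(1/3) = 0.751 in

b ≈ 0.751 in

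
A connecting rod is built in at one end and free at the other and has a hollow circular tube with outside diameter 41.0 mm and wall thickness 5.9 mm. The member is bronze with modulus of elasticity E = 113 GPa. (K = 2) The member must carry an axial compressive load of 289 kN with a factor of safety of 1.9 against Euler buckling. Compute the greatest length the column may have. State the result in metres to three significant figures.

Inner diameter d_i = 41.0 − 2×5.9 = 29.20 mm
I = π(d_o⁴ − d_i⁴)/64 = π(41.0⁴ − 29.20⁴)/64 = 1.030×10^5 mm⁴
I = 1.030×10^-7 m⁴
Required critical load P_cr = n·P = 1.9 × 289 = 549.1 kN = 5.491×10^5 N
From P_cr = π²EI/(K·L)²:  L = (1/K)·√(π²EI/P_cr) = (1/2)·√(π²×1.13×10^11×1.030×10^-7/5.491×10^5)
L = 0.229 m

L_max ≈ 0.229 m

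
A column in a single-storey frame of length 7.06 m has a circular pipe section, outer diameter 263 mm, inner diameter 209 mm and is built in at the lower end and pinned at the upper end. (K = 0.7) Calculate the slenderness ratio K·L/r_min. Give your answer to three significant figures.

λ ≈ 58.8

d_o = 263 mm, d_i = 209 mm
I = π(d_o⁴ − d_i⁴)/64 = π(263⁴ − 209.0⁴)/64 = 1.412×10^8 mm⁴
A = 2.002×10^4 mm²;  r_min = √(I/A) = √(1.412×10^8/2.002×10^4) = 83.98 mm
L_e = K·L = 0.7 × 7.06 m = 4.942 m = 4942.0 mm
λ = L_e / r_min = 4942.0 / 83.98 = 58.8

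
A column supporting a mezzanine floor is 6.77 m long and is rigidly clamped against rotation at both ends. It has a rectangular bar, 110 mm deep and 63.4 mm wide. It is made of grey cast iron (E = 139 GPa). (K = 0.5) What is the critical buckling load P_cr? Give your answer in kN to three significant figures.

Buckling occurs about the weak axis: I_min = h·b³/12 with b = 63.4 mm (the shorter side).
I_min = 110×63.4³/12 = 2.336×10^6 mm⁴
I = 2.336×10^6 mm⁴ = 2.336×10^-6 m⁴
Effective length L_e = K·L = 0.5 × 6.77 = 3.385 m
P_cr = π²EI / L_e² = π² × 139×10⁹ × 2.336×10^-6 / 3.385² = 2.797×10^5 N

P_cr ≈ 280 kN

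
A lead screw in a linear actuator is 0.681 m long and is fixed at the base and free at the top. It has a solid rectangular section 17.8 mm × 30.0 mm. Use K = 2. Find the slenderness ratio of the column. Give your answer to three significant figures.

Buckling occurs about the weak axis: I_min = h·b³/12 with b = 17.8 mm (the shorter side).
I_min = 30.0×17.8³/12 = 1.410×10^4 mm⁴
A = 534.0 mm²;  r_min = √(I/A) = √(1.410×10^4/534.0) = 5.138 mm
L_e = K·L = 2 × 0.681 m = 1.362 m = 1362.0 mm
λ = L_e / r_min = 1362.0 / 5.138 = 265

λ ≈ 265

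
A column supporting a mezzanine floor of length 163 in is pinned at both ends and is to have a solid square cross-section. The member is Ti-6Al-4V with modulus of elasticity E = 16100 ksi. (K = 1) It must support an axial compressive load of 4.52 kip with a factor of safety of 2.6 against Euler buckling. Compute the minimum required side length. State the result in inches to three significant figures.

a ≈ 2.20 in

Required P_cr = n·P = 2.6 × 4.52 = 11.75 kip
L_e = K·L = 1 × 163 = 163.0 in
Required I = P_cr·L_e²/(π²E) = 1.175×10^4 × 163.0² / (π² × 1.61×10^7) = 1.965 in⁴
Solid square: I = a⁴/12  ⇒  a = (12I)^(1/4) = (12×1.965)^(1/4) = 2.20 in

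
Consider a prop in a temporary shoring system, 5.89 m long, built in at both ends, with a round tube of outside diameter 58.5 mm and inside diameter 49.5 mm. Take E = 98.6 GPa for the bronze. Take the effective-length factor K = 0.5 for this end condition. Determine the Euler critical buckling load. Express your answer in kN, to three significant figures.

P_cr ≈ 31.4 kN

d_o = 58.5 mm, d_i = 49.5 mm
I = π(d_o⁴ − d_i⁴)/64 = π(58.5⁴ − 49.50⁴)/64 = 2.802×10^5 mm⁴
I = 2.802×10^5 mm⁴ = 2.802×10^-7 m⁴
Effective length L_e = K·L = 0.5 × 5.89 = 2.945 m
P_cr = π²EI / L_e² = π² × 98.6×10⁹ × 2.802×10^-7 / 2.945² = 3.144×10^4 N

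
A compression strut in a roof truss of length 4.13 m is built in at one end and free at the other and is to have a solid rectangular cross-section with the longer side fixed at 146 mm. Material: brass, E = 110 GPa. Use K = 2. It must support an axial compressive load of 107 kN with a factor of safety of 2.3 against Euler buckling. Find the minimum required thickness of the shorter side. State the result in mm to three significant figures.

b ≈ 108 mm

Required P_cr = n·P = 2.3 × 107 = 246.1 kN
L_e = K·L = 2 × 4.13 = 8.260 m
Required I = P_cr·L_e²/(π²E) = 2.461×10^5 × 8.260² / (π² × 1.10×10^11) = 1.547×10^-5 m⁴
I_req = 1.547×10^7 mm⁴
Rectangle, weak axis: I_min = h·b³/12 with h = 146 mm fixed  ⇒  b = (12I/h)^(1/3) = 108 mm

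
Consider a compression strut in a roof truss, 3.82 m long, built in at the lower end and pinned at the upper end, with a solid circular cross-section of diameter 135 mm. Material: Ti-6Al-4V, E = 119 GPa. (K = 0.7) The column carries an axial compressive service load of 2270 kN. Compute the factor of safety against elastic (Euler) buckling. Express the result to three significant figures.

I = πd⁴/64 = π×135⁴/64 = 1.630×10^7 mm⁴
I = 1.630×10^7 mm⁴ = 1.630×10^-5 m⁴
Effective length L_e = K·L = 0.7 × 3.82 = 2.674 m
P_cr = π²EI / L_e² = π² × 119×10⁹ × 1.630×10^-5 / 2.674² = 2.678×10^6 N
Factor of safety n = P_cr / P = 2678.1 / 2270 = 1.18

n ≈ 1.18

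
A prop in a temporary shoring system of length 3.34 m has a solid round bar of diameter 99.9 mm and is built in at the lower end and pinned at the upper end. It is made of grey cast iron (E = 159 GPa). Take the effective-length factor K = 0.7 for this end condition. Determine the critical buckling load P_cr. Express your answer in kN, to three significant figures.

I = πd⁴/64 = π×99.9⁴/64 = 4.889×10^6 mm⁴
I = 4.889×10^6 mm⁴ = 4.889×10^-6 m⁴
Effective length L_e = K·L = 0.7 × 3.34 = 2.338 m
P_cr = π²EI / L_e² = π² × 159×10⁹ × 4.889×10^-6 / 2.338² = 1.404×10^6 N

P_cr ≈ 1400 kN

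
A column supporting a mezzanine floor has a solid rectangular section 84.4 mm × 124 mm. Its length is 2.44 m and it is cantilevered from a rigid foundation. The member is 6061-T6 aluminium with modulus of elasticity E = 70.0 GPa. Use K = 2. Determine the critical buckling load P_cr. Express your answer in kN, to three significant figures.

P_cr ≈ 180 kN

Buckling occurs about the weak axis: I_min = h·b³/12 with b = 84.4 mm (the shorter side).
I_min = 124×84.4³/12 = 6.213×10^6 mm⁴
I = 6.213×10^6 mm⁴ = 6.213×10^-6 m⁴
Effective length L_e = K·L = 2 × 2.44 = 4.880 m
P_cr = π²EI / L_e² = π² × 70.0×10⁹ × 6.213×10^-6 / 4.880² = 1.802×10^5 N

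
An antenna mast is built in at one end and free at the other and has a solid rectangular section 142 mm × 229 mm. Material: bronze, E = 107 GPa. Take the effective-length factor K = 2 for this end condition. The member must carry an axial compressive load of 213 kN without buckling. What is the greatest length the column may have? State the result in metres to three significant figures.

L_max ≈ 8.23 m

Buckling occurs about the weak axis: I_min = h·b³/12 with b = 142 mm (the shorter side).
I_min = 229×142³/12 = 5.464×10^7 mm⁴
I = 5.464×10^-5 m⁴
At the buckling limit P_cr = P = 2.130×10^5 N
From P_cr = π²EI/(K·L)²:  L = (1/K)·√(π²EI/P_cr) = (1/2)·√(π²×1.07×10^11×5.464×10^-5/2.130×10^5)
L = 8.23 m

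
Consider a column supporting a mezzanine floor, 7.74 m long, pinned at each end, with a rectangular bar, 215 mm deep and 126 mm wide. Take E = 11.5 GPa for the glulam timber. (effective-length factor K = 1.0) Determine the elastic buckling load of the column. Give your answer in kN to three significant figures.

Buckling occurs about the weak axis: I_min = h·b³/12 with b = 126 mm (the shorter side).
I_min = 215×126³/12 = 3.584×10^7 mm⁴
I = 3.584×10^7 mm⁴ = 3.584×10^-5 m⁴
Effective length L_e = K·L = 1 × 7.74 = 7.740 m
P_cr = π²EI / L_e² = π² × 11.5×10⁹ × 3.584×10^-5 / 7.740² = 6.790×10^4 N

P_cr ≈ 67.9 kN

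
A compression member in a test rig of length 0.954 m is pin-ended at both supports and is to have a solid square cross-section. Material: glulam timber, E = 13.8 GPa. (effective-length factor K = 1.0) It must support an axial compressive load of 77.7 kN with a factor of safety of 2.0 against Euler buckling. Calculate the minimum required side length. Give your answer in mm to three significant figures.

Required P_cr = n·P = 2.0 × 77.7 = 155.4 kN
L_e = K·L = 1 × 0.954 = 0.9540 m
Required I = P_cr·L_e²/(π²E) = 1.554×10^5 × 0.9540² / (π² × 1.38×10^10) = 1.038×10^-6 m⁴
I_req = 1.038×10^6 mm⁴
Solid square: I = a⁴/12  ⇒  a = (12I)^(1/4) = (12×1.038×10^6)^(1/4) = 59.4 mm

a ≈ 59.4 mm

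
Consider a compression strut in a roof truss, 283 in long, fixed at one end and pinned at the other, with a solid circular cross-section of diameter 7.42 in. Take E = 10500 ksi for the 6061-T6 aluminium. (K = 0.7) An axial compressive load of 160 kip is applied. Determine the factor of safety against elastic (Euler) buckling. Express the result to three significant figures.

I = πd⁴/64 = π×7.42⁴/64 = 148.8 in⁴
Effective length L_e = K·L = 0.7 × 283 = 198.1 in
P_cr = π²EI / L_e² = π² × 10500×10³ × 148.8 / 198.1² = 3.929×10^5 lb
Factor of safety n = P_cr / P = 392.92 / 160 = 2.46

n ≈ 2.46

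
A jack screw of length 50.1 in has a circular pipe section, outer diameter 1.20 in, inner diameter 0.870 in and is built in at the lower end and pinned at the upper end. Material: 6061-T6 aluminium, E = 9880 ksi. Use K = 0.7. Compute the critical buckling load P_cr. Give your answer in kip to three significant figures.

P_cr ≈ 5.84 kip

d_o = 1.20 in, d_i = 0.870 in
I = π(d_o⁴ − d_i⁴)/64 = π(1.20⁴ − 0.8700⁴)/64 = 7.367×10^-2 in⁴
Effective length L_e = K·L = 0.7 × 50.1 = 35.07 in
P_cr = π²EI / L_e² = π² × 9880×10³ × 7.367×10^-2 / 35.07² = 5.840×10^3 lb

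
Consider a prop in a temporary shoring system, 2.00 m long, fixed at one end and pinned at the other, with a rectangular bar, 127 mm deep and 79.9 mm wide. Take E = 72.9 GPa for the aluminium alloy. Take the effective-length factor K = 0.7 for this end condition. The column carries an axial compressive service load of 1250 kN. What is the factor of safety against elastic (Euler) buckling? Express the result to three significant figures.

Buckling occurs about the weak axis: I_min = h·b³/12 with b = 79.9 mm (the shorter side).
I_min = 127×79.9³/12 = 5.398×10^6 mm⁴
I = 5.398×10^6 mm⁴ = 5.398×10^-6 m⁴
Effective length L_e = K·L = 0.7 × 2.00 = 1.400 m
P_cr = π²EI / L_e² = π² × 72.9×10⁹ × 5.398×10^-6 / 1.400² = 1.982×10^6 N
Factor of safety n = P_cr / P = 1981.7 / 1250 = 1.59

n ≈ 1.59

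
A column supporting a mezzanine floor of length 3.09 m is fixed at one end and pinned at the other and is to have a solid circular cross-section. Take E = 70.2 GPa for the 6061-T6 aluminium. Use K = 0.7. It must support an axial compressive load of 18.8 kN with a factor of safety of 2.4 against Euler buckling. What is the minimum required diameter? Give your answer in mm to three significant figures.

d ≈ 49.9 mm

Required P_cr = n·P = 2.4 × 18.8 = 45.12 kN
L_e = K·L = 0.7 × 3.09 = 2.163 m
Required I = P_cr·L_e²/(π²E) = 4.512×10^4 × 2.163² / (π² × 7.02×10^10) = 3.047×10^-7 m⁴
I_req = 3.047×10^5 mm⁴
Solid circle: I = πd⁴/64  ⇒  d = (64I/π)^(1/4) = (64×3.047×10^5/π)^(1/4) = 49.9 mm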